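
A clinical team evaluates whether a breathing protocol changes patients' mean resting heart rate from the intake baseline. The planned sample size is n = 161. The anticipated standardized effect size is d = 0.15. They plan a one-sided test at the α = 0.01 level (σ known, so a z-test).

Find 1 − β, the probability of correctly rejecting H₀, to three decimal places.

Power ≈ 0.336

Noncentrality parameter: δ = d·√n = 0.15 × √161 = 1.9033
Critical value for a one-sided test at α = 0.01: z_α = 2.326.
Power = P(Z > 2.326 − δ) = Φ(-0.423) = 0.3361.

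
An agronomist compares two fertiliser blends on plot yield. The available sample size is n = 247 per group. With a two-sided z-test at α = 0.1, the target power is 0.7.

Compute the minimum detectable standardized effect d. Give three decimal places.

Required noncentrality: δ = z_{0.05} + z_{0.30} = 1.645 + 0.524 = 2.169.
(The second rejection-region term Φ(−δ − z_{α/2}) is negligible and dropped.)
δ = d·√(n/2) ⇒ d = δ/√(n/2) = 2.169/√(247/2) = 0.1952.

d ≈ 0.195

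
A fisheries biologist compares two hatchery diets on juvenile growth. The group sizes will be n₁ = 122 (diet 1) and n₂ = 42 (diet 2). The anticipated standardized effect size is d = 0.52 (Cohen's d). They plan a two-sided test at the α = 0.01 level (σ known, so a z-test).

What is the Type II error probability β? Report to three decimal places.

Noncentrality parameter: δ = d / √(1/n₁ + 1/n₂) = 0.52 / √(1/122 + 1/42) = 2.9066
Critical value for a two-sided test at α = 0.01: z_{α/2} = 2.576.
Power = Φ(δ − 2.576) + Φ(−δ − 2.576) = Φ(0.331) + Φ(-5.482) = 0.6296 + 0.0000 = 0.6296.
Type II error: β = 1 − power = 1 − 0.6296 = 0.3704.

β ≈ 0.370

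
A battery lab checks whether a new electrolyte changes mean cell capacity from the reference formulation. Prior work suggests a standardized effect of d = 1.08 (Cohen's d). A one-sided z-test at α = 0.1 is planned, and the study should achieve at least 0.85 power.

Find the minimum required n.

n = 5

Set Φ(δ − 1.282) = 0.85; then δ − 1.282 = Φ⁻¹(0.85) = 1.036, giving δ = 2.318.
δ = d·√n ⇒ n = (δ/d)² = (2.318 / 1.08)² = 4.61.
Round up to the next whole unit.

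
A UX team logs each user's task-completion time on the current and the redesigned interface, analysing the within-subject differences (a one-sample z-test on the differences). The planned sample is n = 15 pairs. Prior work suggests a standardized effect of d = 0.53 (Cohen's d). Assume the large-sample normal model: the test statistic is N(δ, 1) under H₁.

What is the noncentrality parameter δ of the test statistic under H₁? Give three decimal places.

The noncentrality parameter scales effect size by the design's sample-size factor: δ = d·√n = 0.53 × √15 = 2.0527

δ ≈ 2.053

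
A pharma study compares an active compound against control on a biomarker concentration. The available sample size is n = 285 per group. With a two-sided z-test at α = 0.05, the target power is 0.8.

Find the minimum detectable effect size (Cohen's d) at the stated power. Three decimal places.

d ≈ 0.235

Required noncentrality: δ = z_{0.025} + z_{0.20} = 1.960 + 0.842 = 2.802.
(Lower-tail contribution to power is negligible for δ > 0.)
δ = d·√(n/2) ⇒ d = δ/√(n/2) = 2.802/√(285/2) = 0.2347.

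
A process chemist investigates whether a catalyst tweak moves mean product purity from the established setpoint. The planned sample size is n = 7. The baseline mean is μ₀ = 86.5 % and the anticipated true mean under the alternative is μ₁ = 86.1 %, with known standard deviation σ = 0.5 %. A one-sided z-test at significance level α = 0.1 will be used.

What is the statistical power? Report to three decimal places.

Power ≈ 0.798

Standardized effect: d = |μ₁ − μ₀| / σ = |86.1 − 86.5| / 0.5 = 0.8000
Noncentrality parameter: δ = d·√n = 0.8000 × √7 = 2.1166
One-sided α = 0.1 → critical value z_{0.1} = 1.282.
Power = P(Z > 1.282 − δ) = Φ(0.835) = 0.7982.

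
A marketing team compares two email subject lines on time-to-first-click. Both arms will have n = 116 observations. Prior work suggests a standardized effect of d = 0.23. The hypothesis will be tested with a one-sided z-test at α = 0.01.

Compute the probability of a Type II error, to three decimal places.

β ≈ 0.717

Noncentrality parameter: δ = d·√(n/2) = 0.23 × √(116/2) = 1.7516
One-sided α = 0.01 → critical value z_{0.01} = 2.326.
Power = P(Z > 2.326 − δ) = Φ(-0.575) = 0.2827.
Type II error: β = 1 − power = 1 − 0.2827 = 0.7173.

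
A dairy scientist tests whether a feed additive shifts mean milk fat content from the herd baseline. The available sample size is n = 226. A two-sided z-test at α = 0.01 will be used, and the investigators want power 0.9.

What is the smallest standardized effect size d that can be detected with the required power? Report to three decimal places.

d ≈ 0.257

Need Φ(δ − 2.576) = 0.9, so δ = 2.576 + 1.282 = 3.857.
(The second rejection-region term Φ(−δ − z_{α/2}) is negligible and dropped.)
δ = d·√n ⇒ d = δ/√n = 3.857/√226 = 0.2566.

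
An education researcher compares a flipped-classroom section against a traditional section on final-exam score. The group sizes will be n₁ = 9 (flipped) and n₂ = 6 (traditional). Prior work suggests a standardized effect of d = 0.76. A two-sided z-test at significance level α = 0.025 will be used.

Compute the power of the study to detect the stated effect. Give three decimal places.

Noncentrality parameter: δ = d / √(1/n₁ + 1/n₂) = 0.76 / √(1/9 + 1/6) = 1.4420
Critical value for a two-sided test at α = 0.025: z_{α/2} = 2.241.
Power = Φ(δ − 2.241) + Φ(−δ − 2.241) = Φ(-0.799) + Φ(-3.683) = 0.2120 + 0.0001 = 0.2121.

Power ≈ 0.212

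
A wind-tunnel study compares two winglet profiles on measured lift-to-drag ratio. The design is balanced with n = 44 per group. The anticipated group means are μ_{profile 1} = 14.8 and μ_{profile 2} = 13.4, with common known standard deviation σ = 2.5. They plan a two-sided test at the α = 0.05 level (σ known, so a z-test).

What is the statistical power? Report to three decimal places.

Power ≈ 0.748

Standardized effect: d = |μ_{profile 1} − μ_{profile 2}| / σ = |14.8 − 13.4| / 2.5 = 0.5600
Noncentrality parameter: δ = d·√(n/2) = 0.5600 × √(44/2) = 2.6266
Critical value for a two-sided test at α = 0.05: z_{α/2} = 1.960.
Power = Φ(δ − 1.960) + Φ(−δ − 1.960) = Φ(0.667) + Φ(-4.587) = 0.7475 + 0.0000 = 0.7475.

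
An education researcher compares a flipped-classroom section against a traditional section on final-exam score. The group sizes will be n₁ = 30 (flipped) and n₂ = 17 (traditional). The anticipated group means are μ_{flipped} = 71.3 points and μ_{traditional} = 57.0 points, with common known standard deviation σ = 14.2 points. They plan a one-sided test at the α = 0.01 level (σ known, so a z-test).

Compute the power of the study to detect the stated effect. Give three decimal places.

Power ≈ 0.839

Standardized effect: d = |μ_{flipped} − μ_{traditional}| / σ = |71.3 − 57.0| / 14.2 = 1.0070
Noncentrality parameter: δ = d / √(1/n₁ + 1/n₂) = 1.0070 / √(1/30 + 1/17) = 3.3173
One-sided α = 0.01 → critical value z_{0.01} = 2.326.
Power = P(Z > 2.326 − δ) = Φ(0.991) = 0.8391.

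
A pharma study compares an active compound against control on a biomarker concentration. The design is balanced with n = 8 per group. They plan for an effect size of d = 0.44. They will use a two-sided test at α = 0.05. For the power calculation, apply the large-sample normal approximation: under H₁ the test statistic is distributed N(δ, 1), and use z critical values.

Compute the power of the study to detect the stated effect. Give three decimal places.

Power ≈ 0.142

Noncentrality parameter: λ = d·√(n/2) = 0.44 × √(8/2) = 0.8800
Two-sided α = 0.05 → critical value z_{0.025} = 1.960.
Power = Φ(λ − 1.960) + Φ(−λ − 1.960) = Φ(-1.080) + Φ(-2.840) = 0.1401 + 0.0023 = 0.1423.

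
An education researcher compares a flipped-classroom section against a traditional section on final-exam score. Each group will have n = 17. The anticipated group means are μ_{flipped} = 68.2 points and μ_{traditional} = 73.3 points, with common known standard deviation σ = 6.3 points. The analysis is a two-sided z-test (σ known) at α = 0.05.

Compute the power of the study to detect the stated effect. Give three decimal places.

Standardized effect: d = |μ_{flipped} − μ_{traditional}| / σ = |68.2 − 73.3| / 6.3 = 0.8095
Noncentrality parameter: δ = d·√(n/2) = 0.8095 × √(17/2) = 2.3601
Two-sided α = 0.05 → critical value z_{0.025} = 1.960.
Power = Φ(δ − 1.960) + Φ(−δ − 1.960) = Φ(0.400) + Φ(-4.320) = 0.6555 + 0.0000 = 0.6555.

Power ≈ 0.655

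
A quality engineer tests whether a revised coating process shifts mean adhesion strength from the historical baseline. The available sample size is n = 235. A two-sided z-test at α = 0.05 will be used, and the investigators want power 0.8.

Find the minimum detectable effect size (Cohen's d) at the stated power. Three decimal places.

Required noncentrality: δ = z_{0.025} + z_{0.20} = 1.960 + 0.842 = 2.802.
(The second rejection-region term Φ(−δ − z_{α/2}) is negligible and dropped.)
δ = d·√n ⇒ d = δ/√n = 2.802/√235 = 0.1828.

d ≈ 0.183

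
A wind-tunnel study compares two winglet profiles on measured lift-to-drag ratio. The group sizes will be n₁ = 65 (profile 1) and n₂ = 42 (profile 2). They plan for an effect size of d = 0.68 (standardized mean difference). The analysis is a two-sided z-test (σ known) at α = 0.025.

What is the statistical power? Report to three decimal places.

Noncentrality parameter: δ = d / √(1/n₁ + 1/n₂) = 0.68 / √(1/65 + 1/42) = 3.4348
Critical value for a two-sided test at α = 0.025: z_{α/2} = 2.241.
Power = Φ(δ − 2.241) + Φ(−δ − 2.241) = Φ(1.193) + Φ(-5.676) = 0.8836 + 0.0000 = 0.8836.

Power ≈ 0.884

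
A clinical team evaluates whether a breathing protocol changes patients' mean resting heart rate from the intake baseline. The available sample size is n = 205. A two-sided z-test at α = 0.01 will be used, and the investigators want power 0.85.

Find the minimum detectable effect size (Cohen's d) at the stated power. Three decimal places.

Need Φ(δ − 2.576) = 0.85, so δ = 2.576 + 1.036 = 3.612.
(The second rejection-region term Φ(−δ − z_{α/2}) is negligible and dropped.)
δ = d·√n ⇒ d = δ/√n = 3.612/√205 = 0.2523.

d ≈ 0.252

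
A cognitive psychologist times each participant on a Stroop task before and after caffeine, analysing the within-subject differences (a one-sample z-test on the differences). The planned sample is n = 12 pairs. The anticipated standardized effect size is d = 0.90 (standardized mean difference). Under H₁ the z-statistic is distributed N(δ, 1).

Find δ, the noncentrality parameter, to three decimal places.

δ ≈ 3.118

The noncentrality parameter scales effect size by the design's sample-size factor: δ = d·√n = 0.90 × √12 = 3.1177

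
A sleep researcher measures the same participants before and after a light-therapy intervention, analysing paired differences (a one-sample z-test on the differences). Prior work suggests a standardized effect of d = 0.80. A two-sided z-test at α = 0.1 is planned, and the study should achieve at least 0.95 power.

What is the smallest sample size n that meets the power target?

For power 0.95 need Φ(δ − z_{0.05}) = 0.95, so δ = z_{0.05} + z_{0.05} = 1.645 + 1.645 = 3.290.
(For δ > 0 the lower-tail rejection region contributes negligibly to power, so the one-term inversion is standard.)
δ = d·√n ⇒ n = (δ/d)² = (3.290 / 0.80)² = 16.91.
Rounding up, n = 17.

n = 17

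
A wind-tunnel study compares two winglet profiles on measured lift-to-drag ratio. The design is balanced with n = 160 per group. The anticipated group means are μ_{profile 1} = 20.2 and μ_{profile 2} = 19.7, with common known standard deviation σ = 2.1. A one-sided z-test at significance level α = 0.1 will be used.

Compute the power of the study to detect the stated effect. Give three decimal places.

Power ≈ 0.802

Standardized effect: d = |μ_{profile 1} − μ_{profile 2}| / σ = |20.2 − 19.7| / 2.1 = 0.2381
Noncentrality parameter: δ = d·√(n/2) = 0.2381 × √(160/2) = 2.1296
Critical value for a one-sided test at α = 0.1: z_α = 1.282.
Power = P(Z > 1.282 − δ) = Φ(0.848) = 0.8018.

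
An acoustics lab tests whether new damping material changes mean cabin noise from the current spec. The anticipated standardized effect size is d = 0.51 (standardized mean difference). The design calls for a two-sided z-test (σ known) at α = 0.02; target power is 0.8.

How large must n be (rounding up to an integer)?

For power 0.8 need Φ(δ − z_{0.01}) = 0.8, so δ = z_{0.01} + z_{0.20} = 2.326 + 0.842 = 3.168.
(Ignoring the negligible lower-tail rejection probability gives the usual closed-form inversion.)
δ = d·√n ⇒ n = (δ/d)² = (3.168 / 0.51)² = 38.59.
Rounding up, n = 39.

n = 39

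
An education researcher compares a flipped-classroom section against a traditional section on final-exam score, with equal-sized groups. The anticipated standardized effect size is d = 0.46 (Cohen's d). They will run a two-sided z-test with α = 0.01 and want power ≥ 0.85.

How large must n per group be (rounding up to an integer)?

For power 0.85 need Φ(δ − z_{0.005}) = 0.85, so δ = z_{0.005} + z_{0.15} = 2.576 + 1.036 = 3.612.
(For δ > 0 the lower-tail rejection region contributes negligibly to power, so the one-term inversion is standard.)
δ = d·√(n/2) ⇒ n = 2(δ/d)² = 2 × (3.612 / 0.46)² = 123.33.
Rounding up, n = 124 per group.

n = 124 per group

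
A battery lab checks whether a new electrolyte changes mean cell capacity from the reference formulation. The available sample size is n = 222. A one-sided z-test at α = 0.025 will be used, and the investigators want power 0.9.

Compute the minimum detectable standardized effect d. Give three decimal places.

Required noncentrality: δ = z_{0.025} + z_{0.10} = 1.960 + 1.282 = 3.242.
δ = d·√n ⇒ d = δ/√n = 3.242/√222 = 0.2176.

d ≈ 0.218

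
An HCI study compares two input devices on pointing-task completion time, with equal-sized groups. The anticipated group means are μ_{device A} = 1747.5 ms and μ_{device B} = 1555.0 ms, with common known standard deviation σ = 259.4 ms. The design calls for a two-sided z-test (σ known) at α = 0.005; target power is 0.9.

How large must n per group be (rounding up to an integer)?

Standardized effect: d = |μ_{device A} − μ_{device B}| / σ = |1747.5 − 1555.0| / 259.4 = 0.7421
For power 0.9 need Φ(δ − z_{0.0025}) = 0.9, so δ = z_{0.0025} + z_{0.10} = 2.807 + 1.282 = 4.089.
(The Φ(−δ − z_{α/2}) term is vanishingly small for δ > 0 and is dropped in the standard sample-size formula.)
δ = d·√(n/2) ⇒ n = 2(δ/d)² = 2 × (4.089 / 0.7421)² = 60.71.
Round up to the next whole unit.

n = 61 per group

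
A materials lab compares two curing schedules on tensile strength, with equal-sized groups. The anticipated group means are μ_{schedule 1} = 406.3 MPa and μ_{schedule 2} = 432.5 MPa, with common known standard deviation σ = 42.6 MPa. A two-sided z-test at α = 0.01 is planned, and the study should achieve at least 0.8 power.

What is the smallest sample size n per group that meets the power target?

Standardized effect: d = |μ_{schedule 1} − μ_{schedule 2}| / σ = |406.3 − 432.5| / 42.6 = 0.6150
For power 0.8 need Φ(δ − z_{0.005}) = 0.8, so δ = z_{0.005} + z_{0.20} = 2.576 + 0.842 = 3.417.
(For δ > 0 the lower-tail rejection region contributes negligibly to power, so the one-term inversion is standard.)
δ = d·√(n/2) ⇒ n = 2(δ/d)² = 2 × (3.417 / 0.6150)² = 61.75.
Round up to the next whole unit.

n = 62 per group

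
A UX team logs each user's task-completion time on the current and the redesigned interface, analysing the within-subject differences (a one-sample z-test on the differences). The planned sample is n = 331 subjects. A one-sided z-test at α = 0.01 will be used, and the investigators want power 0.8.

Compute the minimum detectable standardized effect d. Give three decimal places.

Need Φ(δ − 2.326) = 0.8, so δ = 2.326 + 0.842 = 3.168.
δ = d·√n ⇒ d = δ/√n = 3.168/√331 = 0.1741.

d ≈ 0.174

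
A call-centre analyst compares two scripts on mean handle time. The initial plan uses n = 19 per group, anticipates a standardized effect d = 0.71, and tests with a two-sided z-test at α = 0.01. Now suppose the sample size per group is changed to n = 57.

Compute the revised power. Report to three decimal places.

With n = 57 per group: δ = d·√(n/2) = 0.71 × √(57/2) = 3.7904. Critical value z_{0.005} = 2.576.
Revised power = Φ(δ − 2.576) + Φ(−δ − 2.576) = Φ(1.215) + Φ(-6.366) = 0.8877 + 0.0000 = 0.8877.

Power ≈ 0.888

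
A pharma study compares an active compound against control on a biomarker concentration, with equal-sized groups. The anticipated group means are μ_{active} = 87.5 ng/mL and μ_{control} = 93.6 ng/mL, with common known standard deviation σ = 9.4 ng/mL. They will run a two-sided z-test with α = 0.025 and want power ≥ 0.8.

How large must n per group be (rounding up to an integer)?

Standardized effect: d = |μ_{active} − μ_{control}| / σ = |87.5 − 93.6| / 9.4 = 0.6489
For power 0.8 need Φ(δ − z_{0.0125}) = 0.8, so δ = z_{0.0125} + z_{0.20} = 2.241 + 0.842 = 3.083.
(Ignoring the negligible lower-tail rejection probability gives the usual closed-form inversion.)
δ = d·√(n/2) ⇒ n = 2(δ/d)² = 2 × (3.083 / 0.6489)² = 45.14.
Round up to the next whole unit.

n = 46 per group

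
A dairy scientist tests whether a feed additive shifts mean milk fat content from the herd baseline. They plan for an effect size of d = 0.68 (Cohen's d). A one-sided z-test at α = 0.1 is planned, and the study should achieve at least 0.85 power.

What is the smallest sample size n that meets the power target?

n = 12

Set Φ(δ − 1.282) = 0.85; then δ − 1.282 = Φ⁻¹(0.85) = 1.036, giving δ = 2.318.
δ = d·√n ⇒ n = (δ/d)² = (2.318 / 0.68)² = 11.62.
Rounding up, n = 12.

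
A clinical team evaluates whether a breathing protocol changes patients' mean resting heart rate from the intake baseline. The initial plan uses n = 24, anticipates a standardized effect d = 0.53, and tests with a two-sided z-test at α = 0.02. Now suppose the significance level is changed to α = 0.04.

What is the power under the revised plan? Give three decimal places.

Power ≈ 0.706

δ = d·√n = 0.53 × √24 = 2.5965 (unchanged). New critical value: z_{0.02} = 2.054.
Revised power = Φ(δ − 2.054) + Φ(−δ − 2.054) = Φ(0.543) + Φ(-4.650) = 0.7063 + 0.0000 = 0.7063.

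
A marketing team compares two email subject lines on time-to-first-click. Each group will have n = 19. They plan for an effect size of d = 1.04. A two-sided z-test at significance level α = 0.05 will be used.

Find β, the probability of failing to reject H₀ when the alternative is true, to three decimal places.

β ≈ 0.106

Noncentrality parameter: δ = d·√(n/2) = 1.04 × √(19/2) = 3.2055
Critical value for a two-sided test at α = 0.05: z_{α/2} = 1.960.
Power = Φ(δ − 1.960) + Φ(−δ − 1.960) = Φ(1.246) + Φ(-5.165) = 0.8935 + 0.0000 = 0.8935.
Type II error: β = 1 − power = 1 − 0.8935 = 0.1065.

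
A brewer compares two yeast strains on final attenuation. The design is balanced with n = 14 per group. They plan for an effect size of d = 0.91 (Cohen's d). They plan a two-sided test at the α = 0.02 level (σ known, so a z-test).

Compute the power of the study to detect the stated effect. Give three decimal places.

Power ≈ 0.532

Noncentrality parameter: δ = d·√(n/2) = 0.91 × √(14/2) = 2.4076
Two-sided α = 0.02 → critical value z_{0.01} = 2.326.
Power = Φ(δ − 2.326) + Φ(−δ − 2.326) = Φ(0.081) + Φ(-4.734) = 0.5324 + 0.0000 = 0.5324.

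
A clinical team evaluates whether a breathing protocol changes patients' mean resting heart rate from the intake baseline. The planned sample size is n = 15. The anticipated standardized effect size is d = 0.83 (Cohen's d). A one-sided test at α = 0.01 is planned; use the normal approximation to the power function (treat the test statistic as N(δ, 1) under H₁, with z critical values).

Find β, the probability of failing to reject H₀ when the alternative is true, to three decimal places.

Noncentrality parameter: δ = d·√n = 0.83 × √15 = 3.2146
One-sided α = 0.01 → critical value z_{0.01} = 2.326.
Power = Φ(δ − 2.326) = Φ(0.888) = 0.8128.
Type II error: β = 1 − power = 1 − 0.8128 = 0.1872.

β ≈ 0.187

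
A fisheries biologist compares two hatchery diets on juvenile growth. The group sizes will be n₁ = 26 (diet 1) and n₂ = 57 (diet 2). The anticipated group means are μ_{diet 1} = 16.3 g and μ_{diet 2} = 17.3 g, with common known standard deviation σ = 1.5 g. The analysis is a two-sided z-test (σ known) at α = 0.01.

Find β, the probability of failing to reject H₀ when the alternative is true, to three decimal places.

Standardized effect: d = |μ_{diet 1} − μ_{diet 2}| / σ = |16.3 − 17.3| / 1.5 = 0.6667
Noncentrality parameter: δ = d / √(1/n₁ + 1/n₂) = 0.6667 / √(1/26 + 1/57) = 2.8170
Critical value for a two-sided test at α = 0.01: z_{α/2} = 2.576.
Power = Φ(δ − 2.576) + Φ(−δ − 2.576) = Φ(0.241) + Φ(-5.393) = 0.5953 + 0.0000 = 0.5953.
Type II error: β = 1 − power = 1 − 0.5953 = 0.4047.

β ≈ 0.405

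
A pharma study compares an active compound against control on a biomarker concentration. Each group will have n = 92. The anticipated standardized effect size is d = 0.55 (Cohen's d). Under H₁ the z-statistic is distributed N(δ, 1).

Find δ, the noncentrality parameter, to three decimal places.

δ ≈ 3.730

δ = d·√(n/2) = 0.55 × √(92/2) = 3.7303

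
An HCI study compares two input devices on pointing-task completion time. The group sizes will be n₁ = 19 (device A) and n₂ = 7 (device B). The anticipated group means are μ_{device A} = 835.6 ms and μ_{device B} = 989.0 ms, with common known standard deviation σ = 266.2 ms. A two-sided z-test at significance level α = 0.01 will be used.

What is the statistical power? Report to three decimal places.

Power ≈ 0.102

Standardized effect: d = |μ_{device A} − μ_{device B}| / σ = |835.6 − 989.0| / 266.2 = 0.5763
Noncentrality parameter: δ = d / √(1/n₁ + 1/n₂) = 0.5763 / √(1/19 + 1/7) = 1.3033
Critical value for a two-sided test at α = 0.01: z_{α/2} = 2.576.
Power = Φ(δ − 2.576) + Φ(−δ − 2.576) = Φ(-1.272) + Φ(-3.879) = 0.1016 + 0.0001 = 0.1017.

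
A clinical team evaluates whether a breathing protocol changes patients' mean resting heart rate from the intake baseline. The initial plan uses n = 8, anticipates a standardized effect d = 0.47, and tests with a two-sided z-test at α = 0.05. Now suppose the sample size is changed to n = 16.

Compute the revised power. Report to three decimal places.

Power ≈ 0.468

With n = 16: δ = d·√n = 0.47 × √16 = 1.8800. Critical value z_{0.025} = 1.960.
Revised power = Φ(δ − 1.960) + Φ(−δ − 1.960) = Φ(-0.080) + Φ(-3.840) = 0.4681 + 0.0001 = 0.4682.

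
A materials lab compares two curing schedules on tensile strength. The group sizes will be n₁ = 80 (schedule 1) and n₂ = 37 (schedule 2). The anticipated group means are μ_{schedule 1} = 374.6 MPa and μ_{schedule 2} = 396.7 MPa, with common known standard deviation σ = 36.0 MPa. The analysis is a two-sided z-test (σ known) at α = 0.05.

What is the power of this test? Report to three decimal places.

Power ≈ 0.870

Standardized effect: d = |μ_{schedule 1} − μ_{schedule 2}| / σ = |374.6 − 396.7| / 36.0 = 0.6139
Noncentrality parameter: δ = d / √(1/n₁ + 1/n₂) = 0.6139 / √(1/80 + 1/37) = 3.0878
Critical value for a two-sided test at α = 0.05: z_{α/2} = 1.960.
Power = Φ(δ − 1.960) + Φ(−δ − 1.960) = Φ(1.128) + Φ(-5.048) = 0.8703 + 0.0000 = 0.8703.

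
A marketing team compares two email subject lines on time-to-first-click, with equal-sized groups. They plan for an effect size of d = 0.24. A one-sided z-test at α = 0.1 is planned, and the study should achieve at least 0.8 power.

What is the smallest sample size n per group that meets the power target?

n = 157 per group

Set Φ(δ − 1.282) = 0.8; then δ − 1.282 = Φ⁻¹(0.8) = 0.842, giving δ = 2.123.
δ = d·√(n/2) ⇒ n = 2(δ/d)² = 2 × (2.123 / 0.24)² = 156.52.
Round up to the next whole unit.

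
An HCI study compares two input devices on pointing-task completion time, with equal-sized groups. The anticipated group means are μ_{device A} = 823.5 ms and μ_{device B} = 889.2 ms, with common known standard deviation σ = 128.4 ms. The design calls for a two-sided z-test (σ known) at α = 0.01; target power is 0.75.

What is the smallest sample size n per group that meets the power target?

Standardized effect: d = |μ_{device A} − μ_{device B}| / σ = |823.5 − 889.2| / 128.4 = 0.5117
For power 0.75 need Φ(δ − z_{0.005}) = 0.75, so δ = z_{0.005} + z_{0.25} = 2.576 + 0.674 = 3.250.
(For δ > 0 the lower-tail rejection region contributes negligibly to power, so the one-term inversion is standard.)
δ = d·√(n/2) ⇒ n = 2(δ/d)² = 2 × (3.250 / 0.5117)² = 80.70.
Rounding up, n = 81 per group.

n = 81 per group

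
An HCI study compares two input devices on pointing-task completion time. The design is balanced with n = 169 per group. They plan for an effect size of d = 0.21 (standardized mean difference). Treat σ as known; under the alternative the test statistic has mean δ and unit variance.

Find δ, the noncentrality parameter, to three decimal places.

The noncentrality parameter scales effect size by the design's sample-size factor: δ = d·√(n/2) = 0.21 × √(169/2) = 1.9304

δ ≈ 1.930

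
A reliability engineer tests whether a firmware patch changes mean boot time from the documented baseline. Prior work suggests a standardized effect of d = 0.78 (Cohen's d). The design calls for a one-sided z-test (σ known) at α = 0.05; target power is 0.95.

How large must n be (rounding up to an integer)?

n = 18

Set Φ(δ − 1.645) = 0.95; then δ − 1.645 = Φ⁻¹(0.95) = 1.645, giving δ = 3.290.
δ = d·√n ⇒ n = (δ/d)² = (3.290 / 0.78)² = 17.79.
Rounding up, n = 18.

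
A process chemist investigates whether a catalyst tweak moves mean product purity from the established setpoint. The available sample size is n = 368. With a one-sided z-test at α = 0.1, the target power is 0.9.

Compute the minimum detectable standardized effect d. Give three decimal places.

Required noncentrality: δ = z_{0.1} + z_{0.10} = 1.282 + 1.282 = 2.563.
δ = d·√n ⇒ d = δ/√n = 2.563/√368 = 0.1336.

d ≈ 0.134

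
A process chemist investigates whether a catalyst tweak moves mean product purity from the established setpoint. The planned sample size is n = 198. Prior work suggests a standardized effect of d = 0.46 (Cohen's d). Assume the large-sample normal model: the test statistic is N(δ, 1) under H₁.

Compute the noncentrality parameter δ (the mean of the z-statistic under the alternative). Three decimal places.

δ ≈ 6.473

δ = d·√n = 0.46 × √198 = 6.4728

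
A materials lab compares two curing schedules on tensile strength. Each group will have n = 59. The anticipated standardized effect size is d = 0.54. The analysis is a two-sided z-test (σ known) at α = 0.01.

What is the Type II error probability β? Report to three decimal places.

Noncentrality parameter: δ = d·√(n/2) = 0.54 × √(59/2) = 2.9330
Critical value for a two-sided test at α = 0.01: z_{α/2} = 2.576.
Power = Φ(δ − 2.576) + Φ(−δ − 2.576) = Φ(0.357) + Φ(-5.509) = 0.6395 + 0.0000 = 0.6395.
Type II error: β = 1 − power = 1 − 0.6395 = 0.3605.

β ≈ 0.361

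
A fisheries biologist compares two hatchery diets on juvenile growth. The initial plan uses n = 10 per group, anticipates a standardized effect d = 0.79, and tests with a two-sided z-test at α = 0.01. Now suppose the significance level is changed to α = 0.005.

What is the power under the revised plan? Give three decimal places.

Power ≈ 0.149

δ = d·√(n/2) = 0.79 × √(10/2) = 1.7665 (unchanged). New critical value: z_{0.0025} = 2.807.
Revised power = Φ(δ − 2.807) + Φ(−δ − 2.807) = Φ(-1.041) + Φ(-4.574) = 0.1490 + 0.0000 = 0.1490.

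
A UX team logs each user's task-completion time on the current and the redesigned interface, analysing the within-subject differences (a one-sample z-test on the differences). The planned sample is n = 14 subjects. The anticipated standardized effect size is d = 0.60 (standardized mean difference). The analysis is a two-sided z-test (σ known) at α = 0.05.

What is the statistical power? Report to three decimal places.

Noncentrality parameter: δ = d·√n = 0.60 × √14 = 2.2450
Two-sided α = 0.05 → critical value z_{0.025} = 1.960.
Power = Φ(δ − 1.960) + Φ(−δ − 1.960) = Φ(0.285) + Φ(-4.205) = 0.6122 + 0.0000 = 0.6122.

Power ≈ 0.612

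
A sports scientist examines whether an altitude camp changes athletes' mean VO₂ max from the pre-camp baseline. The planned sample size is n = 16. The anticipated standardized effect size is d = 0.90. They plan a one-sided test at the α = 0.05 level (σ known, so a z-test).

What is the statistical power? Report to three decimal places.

Power ≈ 0.975

Noncentrality parameter: δ = d·√n = 0.90 × √16 = 3.6000
One-sided α = 0.05 → critical value z_{0.05} = 1.645.
Power = P(Z > 1.645 − δ) = Φ(1.955) = 0.9747.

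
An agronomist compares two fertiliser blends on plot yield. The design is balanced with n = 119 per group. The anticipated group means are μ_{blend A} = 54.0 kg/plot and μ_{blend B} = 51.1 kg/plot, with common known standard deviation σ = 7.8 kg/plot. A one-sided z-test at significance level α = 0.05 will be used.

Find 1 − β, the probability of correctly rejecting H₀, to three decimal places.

Power ≈ 0.889

Standardized effect: d = |μ_{blend A} − μ_{blend B}| / σ = |54.0 − 51.1| / 7.8 = 0.3718
Noncentrality parameter: δ = d·√(n/2) = 0.3718 × √(119/2) = 2.8679
One-sided α = 0.05 → critical value z_{0.05} = 1.645.
Power = Φ(δ − 1.645) = Φ(1.223) = 0.8893.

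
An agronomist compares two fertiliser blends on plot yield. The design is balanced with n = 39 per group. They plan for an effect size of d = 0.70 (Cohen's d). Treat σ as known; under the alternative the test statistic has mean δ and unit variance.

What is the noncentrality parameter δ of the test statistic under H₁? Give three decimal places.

δ = d·√(n/2) = 0.70 × √(39/2) = 3.0911

δ ≈ 3.091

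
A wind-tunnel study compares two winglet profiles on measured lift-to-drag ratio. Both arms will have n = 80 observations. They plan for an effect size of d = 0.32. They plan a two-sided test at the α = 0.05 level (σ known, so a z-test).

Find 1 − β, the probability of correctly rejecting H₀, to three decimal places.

Power ≈ 0.526

Noncentrality parameter: δ = d·√(n/2) = 0.32 × √(80/2) = 2.0239
Two-sided α = 0.05 → critical value z_{0.025} = 1.960.
Power = Φ(δ − 1.960) + Φ(−δ − 1.960) = Φ(0.064) + Φ(-3.984) = 0.5255 + 0.0000 = 0.5255.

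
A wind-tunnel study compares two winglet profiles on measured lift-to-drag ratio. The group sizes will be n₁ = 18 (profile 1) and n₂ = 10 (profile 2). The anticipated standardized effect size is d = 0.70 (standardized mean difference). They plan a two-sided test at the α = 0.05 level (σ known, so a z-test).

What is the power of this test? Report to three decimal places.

Power ≈ 0.427

Noncentrality parameter: δ = d / √(1/n₁ + 1/n₂) = 0.70 / √(1/18 + 1/10) = 1.7748
Two-sided α = 0.05 → critical value z_{0.025} = 1.960.
Power = Φ(δ − 1.960) + Φ(−δ − 1.960) = Φ(-0.185) + Φ(-3.735) = 0.4266 + 0.0001 = 0.4267.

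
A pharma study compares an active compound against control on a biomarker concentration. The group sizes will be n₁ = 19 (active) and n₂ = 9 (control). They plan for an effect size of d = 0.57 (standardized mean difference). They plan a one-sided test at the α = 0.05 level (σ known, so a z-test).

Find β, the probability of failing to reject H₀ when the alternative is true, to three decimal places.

β ≈ 0.593

Noncentrality parameter: δ = d / √(1/n₁ + 1/n₂) = 0.57 / √(1/19 + 1/9) = 1.4086
Critical value for a one-sided test at α = 0.05: z_α = 1.645.
Power = P(Z > 1.645 − δ) = Φ(-0.236) = 0.4066.
Type II error: β = 1 − power = 1 − 0.4066 = 0.5934.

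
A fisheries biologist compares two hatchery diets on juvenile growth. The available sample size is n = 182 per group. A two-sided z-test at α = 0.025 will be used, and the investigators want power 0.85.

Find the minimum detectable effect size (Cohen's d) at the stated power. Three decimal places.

Need Φ(δ − 2.241) = 0.85, so δ = 2.241 + 1.036 = 3.278.
(Lower-tail contribution to power is negligible for δ > 0.)
δ = d·√(n/2) ⇒ d = δ/√(n/2) = 3.278/√(182/2) = 0.3436.

d ≈ 0.344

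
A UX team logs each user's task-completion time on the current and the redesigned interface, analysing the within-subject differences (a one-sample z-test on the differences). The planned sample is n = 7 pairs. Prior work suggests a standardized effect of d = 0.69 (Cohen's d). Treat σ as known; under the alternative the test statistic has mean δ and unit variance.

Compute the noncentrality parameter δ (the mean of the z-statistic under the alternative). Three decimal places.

The noncentrality parameter scales effect size by the design's sample-size factor: δ = d·√n = 0.69 × √7 = 1.8256

δ ≈ 1.826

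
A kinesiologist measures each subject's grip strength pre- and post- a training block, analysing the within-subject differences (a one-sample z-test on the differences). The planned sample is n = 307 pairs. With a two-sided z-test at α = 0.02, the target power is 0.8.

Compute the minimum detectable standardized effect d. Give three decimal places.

Required noncentrality: δ = z_{0.01} + z_{0.20} = 2.326 + 0.842 = 3.168.
(The second rejection-region term Φ(−δ − z_{α/2}) is negligible and dropped.)
δ = d·√n ⇒ d = δ/√n = 3.168/√307 = 0.1808.

d ≈ 0.181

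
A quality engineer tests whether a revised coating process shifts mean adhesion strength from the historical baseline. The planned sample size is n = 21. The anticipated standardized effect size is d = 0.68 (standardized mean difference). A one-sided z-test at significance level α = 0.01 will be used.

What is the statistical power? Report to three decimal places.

Power ≈ 0.785

Noncentrality parameter: δ = d·√n = 0.68 × √21 = 3.1162
Critical value for a one-sided test at α = 0.01: z_α = 2.326.
Power = Φ(δ − 2.326) = Φ(0.790) = 0.7852.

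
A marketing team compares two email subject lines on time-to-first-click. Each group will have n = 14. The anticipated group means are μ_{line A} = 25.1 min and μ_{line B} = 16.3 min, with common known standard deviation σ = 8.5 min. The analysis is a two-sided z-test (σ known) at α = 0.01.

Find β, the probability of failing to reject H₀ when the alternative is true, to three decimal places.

Standardized effect: d = |μ_{line A} − μ_{line B}| / σ = |25.1 − 16.3| / 8.5 = 1.0353
Noncentrality parameter: δ = d·√(n/2) = 1.0353 × √(14/2) = 2.7391
Two-sided α = 0.01 → critical value z_{0.005} = 2.576.
Power = Φ(δ − 2.576) + Φ(−δ − 2.576) = Φ(0.163) + Φ(-5.315) = 0.5649 + 0.0000 = 0.5649.
Type II error: β = 1 − power = 1 − 0.5649 = 0.4351.

β ≈ 0.435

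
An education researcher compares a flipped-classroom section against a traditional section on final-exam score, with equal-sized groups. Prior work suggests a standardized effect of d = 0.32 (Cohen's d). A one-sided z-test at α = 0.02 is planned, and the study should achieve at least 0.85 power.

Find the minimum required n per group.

n = 187 per group

For power 0.85 need Φ(δ − z_{0.02}) = 0.85, so δ = z_{0.02} + z_{0.15} = 2.054 + 1.036 = 3.090.
δ = d·√(n/2) ⇒ n = 2(δ/d)² = 2 × (3.090 / 0.32)² = 186.51.
Round up to the next whole unit.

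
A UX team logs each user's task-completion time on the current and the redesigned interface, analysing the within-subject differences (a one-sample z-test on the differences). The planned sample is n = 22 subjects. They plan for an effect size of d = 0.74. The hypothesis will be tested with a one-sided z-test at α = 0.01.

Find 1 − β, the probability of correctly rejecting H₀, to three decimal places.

Noncentrality parameter: δ = d·√n = 0.74 × √22 = 3.4709
One-sided α = 0.01 → critical value z_{0.01} = 2.326.
Power = Φ(δ − 2.326) = Φ(1.145) = 0.8738.

Power ≈ 0.874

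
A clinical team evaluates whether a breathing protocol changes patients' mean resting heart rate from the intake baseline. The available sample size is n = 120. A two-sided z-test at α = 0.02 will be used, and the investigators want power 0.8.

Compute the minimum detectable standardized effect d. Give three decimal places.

d ≈ 0.289

Need Φ(δ − 2.326) = 0.8, so δ = 2.326 + 0.842 = 3.168.
(Lower-tail contribution to power is negligible for δ > 0.)
δ = d·√n ⇒ d = δ/√n = 3.168/√120 = 0.2892.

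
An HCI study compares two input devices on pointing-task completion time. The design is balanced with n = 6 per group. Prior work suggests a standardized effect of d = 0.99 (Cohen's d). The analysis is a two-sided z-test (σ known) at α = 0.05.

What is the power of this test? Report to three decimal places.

Noncentrality parameter: δ = d·√(n/2) = 0.99 × √(6/2) = 1.7147
Critical value for a two-sided test at α = 0.05: z_{α/2} = 1.960.
Power = Φ(δ − 1.960) + Φ(−δ − 1.960) = Φ(-0.245) + Φ(-3.675) = 0.4031 + 0.0001 = 0.4033.

Power ≈ 0.403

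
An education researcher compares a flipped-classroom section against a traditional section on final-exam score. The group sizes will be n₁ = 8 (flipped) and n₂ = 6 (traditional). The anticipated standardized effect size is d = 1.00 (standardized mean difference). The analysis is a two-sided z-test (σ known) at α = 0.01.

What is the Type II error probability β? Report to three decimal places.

Noncentrality parameter: δ = d / √(1/n₁ + 1/n₂) = 1.00 / √(1/8 + 1/6) = 1.8516
Two-sided α = 0.01 → critical value z_{0.005} = 2.576.
Power = Φ(δ − 2.576) + Φ(−δ − 2.576) = Φ(-0.724) + Φ(-4.427) = 0.2345 + 0.0000 = 0.2345.
Type II error: β = 1 − power = 1 − 0.2345 = 0.7655.

β ≈ 0.766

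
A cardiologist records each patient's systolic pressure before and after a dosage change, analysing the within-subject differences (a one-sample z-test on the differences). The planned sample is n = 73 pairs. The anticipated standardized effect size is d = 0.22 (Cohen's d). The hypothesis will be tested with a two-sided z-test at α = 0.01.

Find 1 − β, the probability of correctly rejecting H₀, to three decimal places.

Power ≈ 0.243

Noncentrality parameter: δ = d·√n = 0.22 × √73 = 1.8797
Two-sided α = 0.01 → critical value z_{0.005} = 2.576.
Power = Φ(δ − 2.576) + Φ(−δ − 2.576) = Φ(-0.696) + Φ(-4.456) = 0.2432 + 0.0000 = 0.2432.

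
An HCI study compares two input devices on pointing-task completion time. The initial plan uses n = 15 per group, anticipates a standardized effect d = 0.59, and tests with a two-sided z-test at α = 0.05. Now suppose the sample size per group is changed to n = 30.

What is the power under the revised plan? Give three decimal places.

With n = 30 per group: δ = d·√(n/2) = 0.59 × √(30/2) = 2.2851. Critical value z_{0.025} = 1.960.
Revised power = Φ(δ − 1.960) + Φ(−δ − 1.960) = Φ(0.325) + Φ(-4.245) = 0.6274 + 0.0000 = 0.6275.

Power ≈ 0.627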